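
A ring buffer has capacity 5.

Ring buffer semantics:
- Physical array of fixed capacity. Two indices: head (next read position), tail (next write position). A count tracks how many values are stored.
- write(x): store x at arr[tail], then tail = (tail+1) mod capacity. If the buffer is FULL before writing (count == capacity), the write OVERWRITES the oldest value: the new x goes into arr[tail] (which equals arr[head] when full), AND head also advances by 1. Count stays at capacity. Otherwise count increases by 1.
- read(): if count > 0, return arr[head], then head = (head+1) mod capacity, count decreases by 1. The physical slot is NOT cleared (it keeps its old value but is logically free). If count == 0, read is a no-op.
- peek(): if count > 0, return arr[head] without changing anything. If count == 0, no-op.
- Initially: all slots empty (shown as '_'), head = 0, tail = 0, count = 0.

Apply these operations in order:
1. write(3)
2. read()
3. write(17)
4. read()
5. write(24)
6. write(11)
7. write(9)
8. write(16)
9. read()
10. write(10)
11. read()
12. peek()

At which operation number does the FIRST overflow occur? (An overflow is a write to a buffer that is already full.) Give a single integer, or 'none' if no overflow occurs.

After op 1 (write(3)): arr=[3 _ _ _ _] head=0 tail=1 count=1
After op 2 (read()): arr=[3 _ _ _ _] head=1 tail=1 count=0
After op 3 (write(17)): arr=[3 17 _ _ _] head=1 tail=2 count=1
After op 4 (read()): arr=[3 17 _ _ _] head=2 tail=2 count=0
After op 5 (write(24)): arr=[3 17 24 _ _] head=2 tail=3 count=1
After op 6 (write(11)): arr=[3 17 24 11 _] head=2 tail=4 count=2
After op 7 (write(9)): arr=[3 17 24 11 9] head=2 tail=0 count=3
After op 8 (write(16)): arr=[16 17 24 11 9] head=2 tail=1 count=4
After op 9 (read()): arr=[16 17 24 11 9] head=3 tail=1 count=3
After op 10 (write(10)): arr=[16 10 24 11 9] head=3 tail=2 count=4
After op 11 (read()): arr=[16 10 24 11 9] head=4 tail=2 count=3
After op 12 (peek()): arr=[16 10 24 11 9] head=4 tail=2 count=3

Answer: none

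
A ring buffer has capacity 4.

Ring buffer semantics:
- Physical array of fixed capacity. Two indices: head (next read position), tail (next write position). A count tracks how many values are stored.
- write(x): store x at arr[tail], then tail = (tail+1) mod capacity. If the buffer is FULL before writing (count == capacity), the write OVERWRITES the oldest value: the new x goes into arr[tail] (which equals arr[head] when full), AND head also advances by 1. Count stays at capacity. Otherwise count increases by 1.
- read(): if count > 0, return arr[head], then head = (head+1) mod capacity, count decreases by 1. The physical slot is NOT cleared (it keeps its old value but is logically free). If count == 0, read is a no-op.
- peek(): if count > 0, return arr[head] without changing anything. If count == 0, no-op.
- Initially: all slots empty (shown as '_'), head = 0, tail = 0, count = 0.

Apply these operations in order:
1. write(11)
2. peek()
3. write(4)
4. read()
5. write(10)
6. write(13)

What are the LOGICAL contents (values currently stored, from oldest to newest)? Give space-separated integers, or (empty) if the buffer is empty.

Answer: 4 10 13

Derivation:
After op 1 (write(11)): arr=[11 _ _ _] head=0 tail=1 count=1
After op 2 (peek()): arr=[11 _ _ _] head=0 tail=1 count=1
After op 3 (write(4)): arr=[11 4 _ _] head=0 tail=2 count=2
After op 4 (read()): arr=[11 4 _ _] head=1 tail=2 count=1
After op 5 (write(10)): arr=[11 4 10 _] head=1 tail=3 count=2
After op 6 (write(13)): arr=[11 4 10 13] head=1 tail=0 count=3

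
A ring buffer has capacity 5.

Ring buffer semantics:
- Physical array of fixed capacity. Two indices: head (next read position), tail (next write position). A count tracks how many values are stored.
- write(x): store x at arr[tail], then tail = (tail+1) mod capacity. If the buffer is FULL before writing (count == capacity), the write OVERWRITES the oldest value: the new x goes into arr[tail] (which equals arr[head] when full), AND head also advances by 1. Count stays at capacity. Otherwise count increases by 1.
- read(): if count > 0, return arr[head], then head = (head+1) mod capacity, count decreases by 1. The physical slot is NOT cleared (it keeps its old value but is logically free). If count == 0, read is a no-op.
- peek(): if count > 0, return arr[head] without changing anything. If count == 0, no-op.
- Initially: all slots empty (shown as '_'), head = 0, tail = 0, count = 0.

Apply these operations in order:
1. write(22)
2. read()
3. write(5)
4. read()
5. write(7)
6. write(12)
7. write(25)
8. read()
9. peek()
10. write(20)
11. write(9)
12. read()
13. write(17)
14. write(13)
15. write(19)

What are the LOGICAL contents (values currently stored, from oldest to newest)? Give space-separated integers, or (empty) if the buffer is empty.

Answer: 20 9 17 13 19

Derivation:
After op 1 (write(22)): arr=[22 _ _ _ _] head=0 tail=1 count=1
After op 2 (read()): arr=[22 _ _ _ _] head=1 tail=1 count=0
After op 3 (write(5)): arr=[22 5 _ _ _] head=1 tail=2 count=1
After op 4 (read()): arr=[22 5 _ _ _] head=2 tail=2 count=0
After op 5 (write(7)): arr=[22 5 7 _ _] head=2 tail=3 count=1
After op 6 (write(12)): arr=[22 5 7 12 _] head=2 tail=4 count=2
After op 7 (write(25)): arr=[22 5 7 12 25] head=2 tail=0 count=3
After op 8 (read()): arr=[22 5 7 12 25] head=3 tail=0 count=2
After op 9 (peek()): arr=[22 5 7 12 25] head=3 tail=0 count=2
After op 10 (write(20)): arr=[20 5 7 12 25] head=3 tail=1 count=3
After op 11 (write(9)): arr=[20 9 7 12 25] head=3 tail=2 count=4
After op 12 (read()): arr=[20 9 7 12 25] head=4 tail=2 count=3
After op 13 (write(17)): arr=[20 9 17 12 25] head=4 tail=3 count=4
After op 14 (write(13)): arr=[20 9 17 13 25] head=4 tail=4 count=5
After op 15 (write(19)): arr=[20 9 17 13 19] head=0 tail=0 count=5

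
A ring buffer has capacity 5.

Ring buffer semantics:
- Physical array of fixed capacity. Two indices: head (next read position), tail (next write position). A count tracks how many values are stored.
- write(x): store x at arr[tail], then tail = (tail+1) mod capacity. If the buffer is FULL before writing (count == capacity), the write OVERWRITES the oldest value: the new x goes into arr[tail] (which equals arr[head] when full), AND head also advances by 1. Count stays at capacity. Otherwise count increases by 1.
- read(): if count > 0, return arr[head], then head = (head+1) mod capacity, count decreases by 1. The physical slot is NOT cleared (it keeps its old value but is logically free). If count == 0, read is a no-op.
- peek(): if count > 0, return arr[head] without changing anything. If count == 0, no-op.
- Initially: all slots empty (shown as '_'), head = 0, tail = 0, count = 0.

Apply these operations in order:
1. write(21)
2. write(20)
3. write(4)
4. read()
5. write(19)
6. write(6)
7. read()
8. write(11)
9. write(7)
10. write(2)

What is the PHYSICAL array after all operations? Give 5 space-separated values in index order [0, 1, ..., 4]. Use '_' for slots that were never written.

Answer: 11 7 2 19 6

Derivation:
After op 1 (write(21)): arr=[21 _ _ _ _] head=0 tail=1 count=1
After op 2 (write(20)): arr=[21 20 _ _ _] head=0 tail=2 count=2
After op 3 (write(4)): arr=[21 20 4 _ _] head=0 tail=3 count=3
After op 4 (read()): arr=[21 20 4 _ _] head=1 tail=3 count=2
After op 5 (write(19)): arr=[21 20 4 19 _] head=1 tail=4 count=3
After op 6 (write(6)): arr=[21 20 4 19 6] head=1 tail=0 count=4
After op 7 (read()): arr=[21 20 4 19 6] head=2 tail=0 count=3
After op 8 (write(11)): arr=[11 20 4 19 6] head=2 tail=1 count=4
After op 9 (write(7)): arr=[11 7 4 19 6] head=2 tail=2 count=5
After op 10 (write(2)): arr=[11 7 2 19 6] head=3 tail=3 count=5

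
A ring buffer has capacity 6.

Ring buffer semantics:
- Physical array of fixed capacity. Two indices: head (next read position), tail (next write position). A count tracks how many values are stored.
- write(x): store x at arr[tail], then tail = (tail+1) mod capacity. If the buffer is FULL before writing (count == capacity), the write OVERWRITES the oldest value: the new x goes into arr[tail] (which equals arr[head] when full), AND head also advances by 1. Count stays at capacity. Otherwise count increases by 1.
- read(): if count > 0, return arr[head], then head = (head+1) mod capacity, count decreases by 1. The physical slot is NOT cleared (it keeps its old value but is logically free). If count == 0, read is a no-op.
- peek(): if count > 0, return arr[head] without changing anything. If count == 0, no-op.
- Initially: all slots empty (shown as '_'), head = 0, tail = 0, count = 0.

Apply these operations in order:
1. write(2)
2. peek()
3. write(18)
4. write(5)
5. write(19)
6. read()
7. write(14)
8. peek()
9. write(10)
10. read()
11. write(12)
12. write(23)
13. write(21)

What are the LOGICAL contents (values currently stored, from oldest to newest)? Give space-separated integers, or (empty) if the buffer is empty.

Answer: 19 14 10 12 23 21

Derivation:
After op 1 (write(2)): arr=[2 _ _ _ _ _] head=0 tail=1 count=1
After op 2 (peek()): arr=[2 _ _ _ _ _] head=0 tail=1 count=1
After op 3 (write(18)): arr=[2 18 _ _ _ _] head=0 tail=2 count=2
After op 4 (write(5)): arr=[2 18 5 _ _ _] head=0 tail=3 count=3
After op 5 (write(19)): arr=[2 18 5 19 _ _] head=0 tail=4 count=4
After op 6 (read()): arr=[2 18 5 19 _ _] head=1 tail=4 count=3
After op 7 (write(14)): arr=[2 18 5 19 14 _] head=1 tail=5 count=4
After op 8 (peek()): arr=[2 18 5 19 14 _] head=1 tail=5 count=4
After op 9 (write(10)): arr=[2 18 5 19 14 10] head=1 tail=0 count=5
After op 10 (read()): arr=[2 18 5 19 14 10] head=2 tail=0 count=4
After op 11 (write(12)): arr=[12 18 5 19 14 10] head=2 tail=1 count=5
After op 12 (write(23)): arr=[12 23 5 19 14 10] head=2 tail=2 count=6
After op 13 (write(21)): arr=[12 23 21 19 14 10] head=3 tail=3 count=6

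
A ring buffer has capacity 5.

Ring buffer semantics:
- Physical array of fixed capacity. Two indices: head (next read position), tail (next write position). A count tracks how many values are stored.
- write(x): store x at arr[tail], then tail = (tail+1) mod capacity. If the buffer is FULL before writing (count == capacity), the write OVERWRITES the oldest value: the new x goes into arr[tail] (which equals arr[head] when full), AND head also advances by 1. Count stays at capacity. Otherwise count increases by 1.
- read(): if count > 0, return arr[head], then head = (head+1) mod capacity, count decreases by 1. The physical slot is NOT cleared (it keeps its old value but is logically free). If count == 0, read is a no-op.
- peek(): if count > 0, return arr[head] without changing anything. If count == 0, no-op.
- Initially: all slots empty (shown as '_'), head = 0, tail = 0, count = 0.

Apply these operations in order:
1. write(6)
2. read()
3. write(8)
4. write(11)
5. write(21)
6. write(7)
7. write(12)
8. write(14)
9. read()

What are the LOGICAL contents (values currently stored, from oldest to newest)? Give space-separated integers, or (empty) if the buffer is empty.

Answer: 21 7 12 14

Derivation:
After op 1 (write(6)): arr=[6 _ _ _ _] head=0 tail=1 count=1
After op 2 (read()): arr=[6 _ _ _ _] head=1 tail=1 count=0
After op 3 (write(8)): arr=[6 8 _ _ _] head=1 tail=2 count=1
After op 4 (write(11)): arr=[6 8 11 _ _] head=1 tail=3 count=2
After op 5 (write(21)): arr=[6 8 11 21 _] head=1 tail=4 count=3
After op 6 (write(7)): arr=[6 8 11 21 7] head=1 tail=0 count=4
After op 7 (write(12)): arr=[12 8 11 21 7] head=1 tail=1 count=5
After op 8 (write(14)): arr=[12 14 11 21 7] head=2 tail=2 count=5
After op 9 (read()): arr=[12 14 11 21 7] head=3 tail=2 count=4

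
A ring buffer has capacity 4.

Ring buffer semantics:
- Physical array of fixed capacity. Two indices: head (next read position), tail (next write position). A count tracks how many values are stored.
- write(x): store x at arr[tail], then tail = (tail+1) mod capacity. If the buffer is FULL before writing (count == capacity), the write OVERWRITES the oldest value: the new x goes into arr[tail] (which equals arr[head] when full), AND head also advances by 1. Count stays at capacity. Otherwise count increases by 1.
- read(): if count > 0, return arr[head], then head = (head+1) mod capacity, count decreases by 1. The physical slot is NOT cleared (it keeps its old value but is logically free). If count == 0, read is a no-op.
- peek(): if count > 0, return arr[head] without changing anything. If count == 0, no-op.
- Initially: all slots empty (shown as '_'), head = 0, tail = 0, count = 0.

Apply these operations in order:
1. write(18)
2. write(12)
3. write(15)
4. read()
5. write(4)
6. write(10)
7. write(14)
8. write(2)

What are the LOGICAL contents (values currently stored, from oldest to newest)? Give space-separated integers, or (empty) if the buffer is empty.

After op 1 (write(18)): arr=[18 _ _ _] head=0 tail=1 count=1
After op 2 (write(12)): arr=[18 12 _ _] head=0 tail=2 count=2
After op 3 (write(15)): arr=[18 12 15 _] head=0 tail=3 count=3
After op 4 (read()): arr=[18 12 15 _] head=1 tail=3 count=2
After op 5 (write(4)): arr=[18 12 15 4] head=1 tail=0 count=3
After op 6 (write(10)): arr=[10 12 15 4] head=1 tail=1 count=4
After op 7 (write(14)): arr=[10 14 15 4] head=2 tail=2 count=4
After op 8 (write(2)): arr=[10 14 2 4] head=3 tail=3 count=4

Answer: 4 10 14 2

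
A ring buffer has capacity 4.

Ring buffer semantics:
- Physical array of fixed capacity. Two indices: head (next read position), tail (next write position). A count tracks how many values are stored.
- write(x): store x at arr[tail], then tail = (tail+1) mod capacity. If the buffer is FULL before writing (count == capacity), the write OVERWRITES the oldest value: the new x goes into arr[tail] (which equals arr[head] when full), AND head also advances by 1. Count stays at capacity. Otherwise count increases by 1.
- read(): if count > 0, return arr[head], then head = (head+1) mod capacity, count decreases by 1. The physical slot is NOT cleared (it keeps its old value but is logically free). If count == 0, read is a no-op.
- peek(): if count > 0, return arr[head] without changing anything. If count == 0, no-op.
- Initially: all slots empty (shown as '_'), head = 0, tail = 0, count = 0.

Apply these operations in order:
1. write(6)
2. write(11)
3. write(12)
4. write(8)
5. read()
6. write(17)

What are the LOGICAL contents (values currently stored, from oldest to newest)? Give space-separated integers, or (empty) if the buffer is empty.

After op 1 (write(6)): arr=[6 _ _ _] head=0 tail=1 count=1
After op 2 (write(11)): arr=[6 11 _ _] head=0 tail=2 count=2
After op 3 (write(12)): arr=[6 11 12 _] head=0 tail=3 count=3
After op 4 (write(8)): arr=[6 11 12 8] head=0 tail=0 count=4
After op 5 (read()): arr=[6 11 12 8] head=1 tail=0 count=3
After op 6 (write(17)): arr=[17 11 12 8] head=1 tail=1 count=4

Answer: 11 12 8 17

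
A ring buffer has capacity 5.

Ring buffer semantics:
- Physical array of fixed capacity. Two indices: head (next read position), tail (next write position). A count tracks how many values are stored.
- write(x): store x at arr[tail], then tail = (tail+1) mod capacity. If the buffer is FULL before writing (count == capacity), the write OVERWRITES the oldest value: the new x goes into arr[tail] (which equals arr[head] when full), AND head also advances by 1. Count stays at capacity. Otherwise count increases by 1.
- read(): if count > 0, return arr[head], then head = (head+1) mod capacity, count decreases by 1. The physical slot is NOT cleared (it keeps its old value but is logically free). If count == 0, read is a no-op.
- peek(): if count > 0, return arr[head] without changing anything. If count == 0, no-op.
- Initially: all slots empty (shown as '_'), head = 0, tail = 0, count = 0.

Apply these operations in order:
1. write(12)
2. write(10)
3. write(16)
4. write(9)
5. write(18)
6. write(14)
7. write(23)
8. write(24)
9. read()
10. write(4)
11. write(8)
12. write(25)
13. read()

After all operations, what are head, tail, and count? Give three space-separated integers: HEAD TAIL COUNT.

Answer: 2 1 4

Derivation:
After op 1 (write(12)): arr=[12 _ _ _ _] head=0 tail=1 count=1
After op 2 (write(10)): arr=[12 10 _ _ _] head=0 tail=2 count=2
After op 3 (write(16)): arr=[12 10 16 _ _] head=0 tail=3 count=3
After op 4 (write(9)): arr=[12 10 16 9 _] head=0 tail=4 count=4
After op 5 (write(18)): arr=[12 10 16 9 18] head=0 tail=0 count=5
After op 6 (write(14)): arr=[14 10 16 9 18] head=1 tail=1 count=5
After op 7 (write(23)): arr=[14 23 16 9 18] head=2 tail=2 count=5
After op 8 (write(24)): arr=[14 23 24 9 18] head=3 tail=3 count=5
After op 9 (read()): arr=[14 23 24 9 18] head=4 tail=3 count=4
After op 10 (write(4)): arr=[14 23 24 4 18] head=4 tail=4 count=5
After op 11 (write(8)): arr=[14 23 24 4 8] head=0 tail=0 count=5
After op 12 (write(25)): arr=[25 23 24 4 8] head=1 tail=1 count=5
After op 13 (read()): arr=[25 23 24 4 8] head=2 tail=1 count=4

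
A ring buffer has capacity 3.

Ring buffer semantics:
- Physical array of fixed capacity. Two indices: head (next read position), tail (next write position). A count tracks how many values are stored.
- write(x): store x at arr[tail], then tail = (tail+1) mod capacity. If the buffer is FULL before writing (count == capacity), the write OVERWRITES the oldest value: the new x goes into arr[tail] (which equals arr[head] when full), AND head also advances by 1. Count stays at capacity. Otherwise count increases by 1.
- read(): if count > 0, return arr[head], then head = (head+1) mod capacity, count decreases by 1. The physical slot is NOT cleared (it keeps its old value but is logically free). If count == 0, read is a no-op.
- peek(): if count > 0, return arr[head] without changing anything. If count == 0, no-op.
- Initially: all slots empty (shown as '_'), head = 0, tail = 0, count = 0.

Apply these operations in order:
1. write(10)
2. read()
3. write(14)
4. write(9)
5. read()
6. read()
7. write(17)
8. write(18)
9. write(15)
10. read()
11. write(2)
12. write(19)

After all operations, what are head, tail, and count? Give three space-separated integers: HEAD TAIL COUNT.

After op 1 (write(10)): arr=[10 _ _] head=0 tail=1 count=1
After op 2 (read()): arr=[10 _ _] head=1 tail=1 count=0
After op 3 (write(14)): arr=[10 14 _] head=1 tail=2 count=1
After op 4 (write(9)): arr=[10 14 9] head=1 tail=0 count=2
After op 5 (read()): arr=[10 14 9] head=2 tail=0 count=1
After op 6 (read()): arr=[10 14 9] head=0 tail=0 count=0
After op 7 (write(17)): arr=[17 14 9] head=0 tail=1 count=1
After op 8 (write(18)): arr=[17 18 9] head=0 tail=2 count=2
After op 9 (write(15)): arr=[17 18 15] head=0 tail=0 count=3
After op 10 (read()): arr=[17 18 15] head=1 tail=0 count=2
After op 11 (write(2)): arr=[2 18 15] head=1 tail=1 count=3
After op 12 (write(19)): arr=[2 19 15] head=2 tail=2 count=3

Answer: 2 2 3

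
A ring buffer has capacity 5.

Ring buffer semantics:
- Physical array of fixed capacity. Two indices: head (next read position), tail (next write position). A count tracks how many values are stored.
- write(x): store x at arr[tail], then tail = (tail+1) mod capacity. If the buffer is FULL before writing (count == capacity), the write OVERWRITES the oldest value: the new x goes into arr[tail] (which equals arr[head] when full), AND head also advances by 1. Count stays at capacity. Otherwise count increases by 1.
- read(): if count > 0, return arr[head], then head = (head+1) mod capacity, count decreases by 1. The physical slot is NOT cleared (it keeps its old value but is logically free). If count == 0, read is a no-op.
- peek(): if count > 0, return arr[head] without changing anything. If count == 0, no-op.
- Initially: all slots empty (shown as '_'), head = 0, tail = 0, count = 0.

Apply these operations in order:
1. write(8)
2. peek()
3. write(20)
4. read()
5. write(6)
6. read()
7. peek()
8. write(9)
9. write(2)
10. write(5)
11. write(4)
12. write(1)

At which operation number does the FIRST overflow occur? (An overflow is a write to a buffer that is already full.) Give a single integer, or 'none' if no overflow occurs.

Answer: 12

Derivation:
After op 1 (write(8)): arr=[8 _ _ _ _] head=0 tail=1 count=1
After op 2 (peek()): arr=[8 _ _ _ _] head=0 tail=1 count=1
After op 3 (write(20)): arr=[8 20 _ _ _] head=0 tail=2 count=2
After op 4 (read()): arr=[8 20 _ _ _] head=1 tail=2 count=1
After op 5 (write(6)): arr=[8 20 6 _ _] head=1 tail=3 count=2
After op 6 (read()): arr=[8 20 6 _ _] head=2 tail=3 count=1
After op 7 (peek()): arr=[8 20 6 _ _] head=2 tail=3 count=1
After op 8 (write(9)): arr=[8 20 6 9 _] head=2 tail=4 count=2
After op 9 (write(2)): arr=[8 20 6 9 2] head=2 tail=0 count=3
After op 10 (write(5)): arr=[5 20 6 9 2] head=2 tail=1 count=4
After op 11 (write(4)): arr=[5 4 6 9 2] head=2 tail=2 count=5
After op 12 (write(1)): arr=[5 4 1 9 2] head=3 tail=3 count=5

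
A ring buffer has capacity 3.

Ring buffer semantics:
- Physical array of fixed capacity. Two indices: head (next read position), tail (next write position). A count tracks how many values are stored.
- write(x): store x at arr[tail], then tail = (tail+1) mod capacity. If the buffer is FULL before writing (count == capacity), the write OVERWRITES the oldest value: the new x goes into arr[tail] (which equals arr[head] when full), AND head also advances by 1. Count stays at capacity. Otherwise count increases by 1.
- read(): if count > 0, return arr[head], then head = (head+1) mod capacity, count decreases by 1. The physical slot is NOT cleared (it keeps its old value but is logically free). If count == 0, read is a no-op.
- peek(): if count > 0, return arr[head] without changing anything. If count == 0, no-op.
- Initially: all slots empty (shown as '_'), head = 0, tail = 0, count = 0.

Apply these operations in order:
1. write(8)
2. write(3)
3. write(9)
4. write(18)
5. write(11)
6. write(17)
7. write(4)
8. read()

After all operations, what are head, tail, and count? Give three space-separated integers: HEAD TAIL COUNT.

Answer: 2 1 2

Derivation:
After op 1 (write(8)): arr=[8 _ _] head=0 tail=1 count=1
After op 2 (write(3)): arr=[8 3 _] head=0 tail=2 count=2
After op 3 (write(9)): arr=[8 3 9] head=0 tail=0 count=3
After op 4 (write(18)): arr=[18 3 9] head=1 tail=1 count=3
After op 5 (write(11)): arr=[18 11 9] head=2 tail=2 count=3
After op 6 (write(17)): arr=[18 11 17] head=0 tail=0 count=3
After op 7 (write(4)): arr=[4 11 17] head=1 tail=1 count=3
After op 8 (read()): arr=[4 11 17] head=2 tail=1 count=2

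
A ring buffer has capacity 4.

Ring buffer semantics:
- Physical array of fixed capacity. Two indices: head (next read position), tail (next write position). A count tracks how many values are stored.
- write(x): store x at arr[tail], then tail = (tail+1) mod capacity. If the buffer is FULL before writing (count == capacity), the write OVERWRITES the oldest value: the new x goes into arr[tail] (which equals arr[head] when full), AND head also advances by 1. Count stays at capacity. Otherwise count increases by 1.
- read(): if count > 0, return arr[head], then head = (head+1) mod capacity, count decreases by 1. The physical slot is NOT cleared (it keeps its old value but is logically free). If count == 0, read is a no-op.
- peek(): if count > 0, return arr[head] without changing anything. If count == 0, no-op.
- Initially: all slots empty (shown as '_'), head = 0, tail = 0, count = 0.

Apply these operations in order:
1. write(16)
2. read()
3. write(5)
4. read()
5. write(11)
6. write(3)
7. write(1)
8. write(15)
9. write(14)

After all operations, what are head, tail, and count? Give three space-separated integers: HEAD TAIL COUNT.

After op 1 (write(16)): arr=[16 _ _ _] head=0 tail=1 count=1
After op 2 (read()): arr=[16 _ _ _] head=1 tail=1 count=0
After op 3 (write(5)): arr=[16 5 _ _] head=1 tail=2 count=1
After op 4 (read()): arr=[16 5 _ _] head=2 tail=2 count=0
After op 5 (write(11)): arr=[16 5 11 _] head=2 tail=3 count=1
After op 6 (write(3)): arr=[16 5 11 3] head=2 tail=0 count=2
After op 7 (write(1)): arr=[1 5 11 3] head=2 tail=1 count=3
After op 8 (write(15)): arr=[1 15 11 3] head=2 tail=2 count=4
After op 9 (write(14)): arr=[1 15 14 3] head=3 tail=3 count=4

Answer: 3 3 4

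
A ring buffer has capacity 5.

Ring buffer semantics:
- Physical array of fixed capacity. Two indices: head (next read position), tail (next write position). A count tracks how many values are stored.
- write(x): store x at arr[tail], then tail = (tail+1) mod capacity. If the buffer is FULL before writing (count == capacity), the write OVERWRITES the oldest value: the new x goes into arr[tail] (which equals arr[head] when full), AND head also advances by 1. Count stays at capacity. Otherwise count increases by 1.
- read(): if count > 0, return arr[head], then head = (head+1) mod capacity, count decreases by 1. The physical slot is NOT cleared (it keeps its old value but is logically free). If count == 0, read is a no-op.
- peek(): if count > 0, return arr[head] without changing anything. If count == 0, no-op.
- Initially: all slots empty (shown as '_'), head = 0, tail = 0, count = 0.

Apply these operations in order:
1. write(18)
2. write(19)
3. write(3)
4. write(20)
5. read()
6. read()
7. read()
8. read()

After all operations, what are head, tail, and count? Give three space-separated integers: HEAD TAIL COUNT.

Answer: 4 4 0

Derivation:
After op 1 (write(18)): arr=[18 _ _ _ _] head=0 tail=1 count=1
After op 2 (write(19)): arr=[18 19 _ _ _] head=0 tail=2 count=2
After op 3 (write(3)): arr=[18 19 3 _ _] head=0 tail=3 count=3
After op 4 (write(20)): arr=[18 19 3 20 _] head=0 tail=4 count=4
After op 5 (read()): arr=[18 19 3 20 _] head=1 tail=4 count=3
After op 6 (read()): arr=[18 19 3 20 _] head=2 tail=4 count=2
After op 7 (read()): arr=[18 19 3 20 _] head=3 tail=4 count=1
After op 8 (read()): arr=[18 19 3 20 _] head=4 tail=4 count=0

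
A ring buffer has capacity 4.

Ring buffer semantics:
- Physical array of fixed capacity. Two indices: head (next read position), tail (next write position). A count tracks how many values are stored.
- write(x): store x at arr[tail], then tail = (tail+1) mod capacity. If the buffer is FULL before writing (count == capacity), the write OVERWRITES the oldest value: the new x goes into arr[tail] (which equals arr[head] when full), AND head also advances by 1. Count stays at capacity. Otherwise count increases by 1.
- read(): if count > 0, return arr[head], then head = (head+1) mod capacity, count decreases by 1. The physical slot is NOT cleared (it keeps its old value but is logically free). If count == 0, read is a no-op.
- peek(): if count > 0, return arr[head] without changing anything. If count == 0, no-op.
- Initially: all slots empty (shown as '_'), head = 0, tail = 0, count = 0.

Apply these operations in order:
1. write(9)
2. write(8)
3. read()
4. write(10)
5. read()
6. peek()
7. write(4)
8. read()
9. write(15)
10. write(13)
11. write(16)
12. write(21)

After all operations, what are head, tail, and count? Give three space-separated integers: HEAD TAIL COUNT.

After op 1 (write(9)): arr=[9 _ _ _] head=0 tail=1 count=1
After op 2 (write(8)): arr=[9 8 _ _] head=0 tail=2 count=2
After op 3 (read()): arr=[9 8 _ _] head=1 tail=2 count=1
After op 4 (write(10)): arr=[9 8 10 _] head=1 tail=3 count=2
After op 5 (read()): arr=[9 8 10 _] head=2 tail=3 count=1
After op 6 (peek()): arr=[9 8 10 _] head=2 tail=3 count=1
After op 7 (write(4)): arr=[9 8 10 4] head=2 tail=0 count=2
After op 8 (read()): arr=[9 8 10 4] head=3 tail=0 count=1
After op 9 (write(15)): arr=[15 8 10 4] head=3 tail=1 count=2
After op 10 (write(13)): arr=[15 13 10 4] head=3 tail=2 count=3
After op 11 (write(16)): arr=[15 13 16 4] head=3 tail=3 count=4
After op 12 (write(21)): arr=[15 13 16 21] head=0 tail=0 count=4

Answer: 0 0 4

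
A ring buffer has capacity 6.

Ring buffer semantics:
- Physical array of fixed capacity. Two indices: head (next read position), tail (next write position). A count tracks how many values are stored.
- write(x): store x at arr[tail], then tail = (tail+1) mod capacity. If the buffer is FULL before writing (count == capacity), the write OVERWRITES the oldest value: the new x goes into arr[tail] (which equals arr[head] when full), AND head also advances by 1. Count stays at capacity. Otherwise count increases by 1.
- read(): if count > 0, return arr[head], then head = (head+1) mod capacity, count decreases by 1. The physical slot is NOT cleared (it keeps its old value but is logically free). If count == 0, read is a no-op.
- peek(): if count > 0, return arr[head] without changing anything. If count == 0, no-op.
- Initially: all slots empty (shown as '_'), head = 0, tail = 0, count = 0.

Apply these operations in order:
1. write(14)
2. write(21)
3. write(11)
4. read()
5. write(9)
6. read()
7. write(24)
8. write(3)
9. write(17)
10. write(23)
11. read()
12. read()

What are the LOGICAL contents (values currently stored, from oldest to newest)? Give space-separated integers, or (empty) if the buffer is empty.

After op 1 (write(14)): arr=[14 _ _ _ _ _] head=0 tail=1 count=1
After op 2 (write(21)): arr=[14 21 _ _ _ _] head=0 tail=2 count=2
After op 3 (write(11)): arr=[14 21 11 _ _ _] head=0 tail=3 count=3
After op 4 (read()): arr=[14 21 11 _ _ _] head=1 tail=3 count=2
After op 5 (write(9)): arr=[14 21 11 9 _ _] head=1 tail=4 count=3
After op 6 (read()): arr=[14 21 11 9 _ _] head=2 tail=4 count=2
After op 7 (write(24)): arr=[14 21 11 9 24 _] head=2 tail=5 count=3
After op 8 (write(3)): arr=[14 21 11 9 24 3] head=2 tail=0 count=4
After op 9 (write(17)): arr=[17 21 11 9 24 3] head=2 tail=1 count=5
After op 10 (write(23)): arr=[17 23 11 9 24 3] head=2 tail=2 count=6
After op 11 (read()): arr=[17 23 11 9 24 3] head=3 tail=2 count=5
After op 12 (read()): arr=[17 23 11 9 24 3] head=4 tail=2 count=4

Answer: 24 3 17 23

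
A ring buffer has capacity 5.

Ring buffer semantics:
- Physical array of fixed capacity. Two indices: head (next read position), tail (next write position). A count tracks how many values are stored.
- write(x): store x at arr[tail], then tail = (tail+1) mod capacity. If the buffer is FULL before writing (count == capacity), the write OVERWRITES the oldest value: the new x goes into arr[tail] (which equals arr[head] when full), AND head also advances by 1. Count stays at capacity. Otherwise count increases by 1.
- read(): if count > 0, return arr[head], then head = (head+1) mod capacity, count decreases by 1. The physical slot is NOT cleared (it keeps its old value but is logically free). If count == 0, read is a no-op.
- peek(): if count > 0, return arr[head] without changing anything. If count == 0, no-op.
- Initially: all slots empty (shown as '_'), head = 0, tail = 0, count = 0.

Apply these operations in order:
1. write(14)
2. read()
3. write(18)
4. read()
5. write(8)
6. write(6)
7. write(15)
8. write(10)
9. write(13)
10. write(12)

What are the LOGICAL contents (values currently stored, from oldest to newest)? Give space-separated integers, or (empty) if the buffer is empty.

Answer: 6 15 10 13 12

Derivation:
After op 1 (write(14)): arr=[14 _ _ _ _] head=0 tail=1 count=1
After op 2 (read()): arr=[14 _ _ _ _] head=1 tail=1 count=0
After op 3 (write(18)): arr=[14 18 _ _ _] head=1 tail=2 count=1
After op 4 (read()): arr=[14 18 _ _ _] head=2 tail=2 count=0
After op 5 (write(8)): arr=[14 18 8 _ _] head=2 tail=3 count=1
After op 6 (write(6)): arr=[14 18 8 6 _] head=2 tail=4 count=2
After op 7 (write(15)): arr=[14 18 8 6 15] head=2 tail=0 count=3
After op 8 (write(10)): arr=[10 18 8 6 15] head=2 tail=1 count=4
After op 9 (write(13)): arr=[10 13 8 6 15] head=2 tail=2 count=5
After op 10 (write(12)): arr=[10 13 12 6 15] head=3 tail=3 count=5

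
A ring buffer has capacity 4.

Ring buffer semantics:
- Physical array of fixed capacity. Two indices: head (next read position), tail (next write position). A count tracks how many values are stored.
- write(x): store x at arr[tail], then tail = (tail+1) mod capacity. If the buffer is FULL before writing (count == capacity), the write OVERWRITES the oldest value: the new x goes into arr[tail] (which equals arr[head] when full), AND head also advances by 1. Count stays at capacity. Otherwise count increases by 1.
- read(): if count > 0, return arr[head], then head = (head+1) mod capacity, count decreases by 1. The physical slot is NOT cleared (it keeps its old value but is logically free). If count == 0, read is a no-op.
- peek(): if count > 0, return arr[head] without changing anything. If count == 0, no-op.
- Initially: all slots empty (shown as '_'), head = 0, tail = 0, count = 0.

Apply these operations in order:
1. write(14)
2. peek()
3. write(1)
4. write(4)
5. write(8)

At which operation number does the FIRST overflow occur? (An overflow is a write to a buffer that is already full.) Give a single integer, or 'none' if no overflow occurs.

Answer: none

Derivation:
After op 1 (write(14)): arr=[14 _ _ _] head=0 tail=1 count=1
After op 2 (peek()): arr=[14 _ _ _] head=0 tail=1 count=1
After op 3 (write(1)): arr=[14 1 _ _] head=0 tail=2 count=2
After op 4 (write(4)): arr=[14 1 4 _] head=0 tail=3 count=3
After op 5 (write(8)): arr=[14 1 4 8] head=0 tail=0 count=4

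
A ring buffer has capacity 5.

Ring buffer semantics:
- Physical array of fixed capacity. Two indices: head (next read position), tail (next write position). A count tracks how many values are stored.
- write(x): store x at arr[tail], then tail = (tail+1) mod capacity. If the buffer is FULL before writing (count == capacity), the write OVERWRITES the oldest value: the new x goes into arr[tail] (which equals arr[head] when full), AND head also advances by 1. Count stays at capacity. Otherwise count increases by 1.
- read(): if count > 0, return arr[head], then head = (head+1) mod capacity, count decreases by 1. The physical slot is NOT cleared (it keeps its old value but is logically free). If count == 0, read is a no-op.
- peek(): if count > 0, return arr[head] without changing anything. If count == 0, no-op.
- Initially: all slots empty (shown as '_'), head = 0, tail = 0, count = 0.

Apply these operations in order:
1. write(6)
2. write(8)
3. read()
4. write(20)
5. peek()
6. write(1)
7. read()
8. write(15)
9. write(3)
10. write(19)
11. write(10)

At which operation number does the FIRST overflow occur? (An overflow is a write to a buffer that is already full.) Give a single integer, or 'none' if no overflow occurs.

Answer: 11

Derivation:
After op 1 (write(6)): arr=[6 _ _ _ _] head=0 tail=1 count=1
After op 2 (write(8)): arr=[6 8 _ _ _] head=0 tail=2 count=2
After op 3 (read()): arr=[6 8 _ _ _] head=1 tail=2 count=1
After op 4 (write(20)): arr=[6 8 20 _ _] head=1 tail=3 count=2
After op 5 (peek()): arr=[6 8 20 _ _] head=1 tail=3 count=2
After op 6 (write(1)): arr=[6 8 20 1 _] head=1 tail=4 count=3
After op 7 (read()): arr=[6 8 20 1 _] head=2 tail=4 count=2
After op 8 (write(15)): arr=[6 8 20 1 15] head=2 tail=0 count=3
After op 9 (write(3)): arr=[3 8 20 1 15] head=2 tail=1 count=4
After op 10 (write(19)): arr=[3 19 20 1 15] head=2 tail=2 count=5
After op 11 (write(10)): arr=[3 19 10 1 15] head=3 tail=3 count=5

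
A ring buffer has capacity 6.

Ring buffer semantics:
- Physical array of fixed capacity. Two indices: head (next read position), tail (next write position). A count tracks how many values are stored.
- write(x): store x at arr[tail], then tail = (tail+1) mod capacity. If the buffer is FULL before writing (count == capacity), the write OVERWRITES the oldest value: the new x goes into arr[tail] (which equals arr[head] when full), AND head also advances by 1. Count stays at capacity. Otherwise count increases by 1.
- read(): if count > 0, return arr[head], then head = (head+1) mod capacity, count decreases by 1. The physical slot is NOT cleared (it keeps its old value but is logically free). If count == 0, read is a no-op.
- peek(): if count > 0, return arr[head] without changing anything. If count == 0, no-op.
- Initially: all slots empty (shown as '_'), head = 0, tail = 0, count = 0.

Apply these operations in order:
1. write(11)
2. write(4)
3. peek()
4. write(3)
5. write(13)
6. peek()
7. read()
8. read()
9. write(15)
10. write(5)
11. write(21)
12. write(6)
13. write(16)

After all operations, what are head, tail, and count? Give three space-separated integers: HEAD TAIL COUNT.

Answer: 3 3 6

Derivation:
After op 1 (write(11)): arr=[11 _ _ _ _ _] head=0 tail=1 count=1
After op 2 (write(4)): arr=[11 4 _ _ _ _] head=0 tail=2 count=2
After op 3 (peek()): arr=[11 4 _ _ _ _] head=0 tail=2 count=2
After op 4 (write(3)): arr=[11 4 3 _ _ _] head=0 tail=3 count=3
After op 5 (write(13)): arr=[11 4 3 13 _ _] head=0 tail=4 count=4
After op 6 (peek()): arr=[11 4 3 13 _ _] head=0 tail=4 count=4
After op 7 (read()): arr=[11 4 3 13 _ _] head=1 tail=4 count=3
After op 8 (read()): arr=[11 4 3 13 _ _] head=2 tail=4 count=2
After op 9 (write(15)): arr=[11 4 3 13 15 _] head=2 tail=5 count=3
After op 10 (write(5)): arr=[11 4 3 13 15 5] head=2 tail=0 count=4
After op 11 (write(21)): arr=[21 4 3 13 15 5] head=2 tail=1 count=5
After op 12 (write(6)): arr=[21 6 3 13 15 5] head=2 tail=2 count=6
After op 13 (write(16)): arr=[21 6 16 13 15 5] head=3 tail=3 count=6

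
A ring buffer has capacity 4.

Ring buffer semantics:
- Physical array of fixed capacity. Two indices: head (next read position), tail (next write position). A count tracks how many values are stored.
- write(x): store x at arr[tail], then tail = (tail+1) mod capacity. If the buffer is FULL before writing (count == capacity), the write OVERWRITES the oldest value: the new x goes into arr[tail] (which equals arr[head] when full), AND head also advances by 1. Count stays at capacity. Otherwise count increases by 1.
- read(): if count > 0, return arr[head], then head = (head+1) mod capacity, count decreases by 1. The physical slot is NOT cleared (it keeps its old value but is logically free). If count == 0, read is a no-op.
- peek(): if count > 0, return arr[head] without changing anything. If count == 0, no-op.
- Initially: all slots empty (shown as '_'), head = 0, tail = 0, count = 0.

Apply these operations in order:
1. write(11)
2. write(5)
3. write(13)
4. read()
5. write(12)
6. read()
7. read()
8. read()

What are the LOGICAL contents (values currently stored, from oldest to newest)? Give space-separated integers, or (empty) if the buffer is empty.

Answer: (empty)

Derivation:
After op 1 (write(11)): arr=[11 _ _ _] head=0 tail=1 count=1
After op 2 (write(5)): arr=[11 5 _ _] head=0 tail=2 count=2
After op 3 (write(13)): arr=[11 5 13 _] head=0 tail=3 count=3
After op 4 (read()): arr=[11 5 13 _] head=1 tail=3 count=2
After op 5 (write(12)): arr=[11 5 13 12] head=1 tail=0 count=3
After op 6 (read()): arr=[11 5 13 12] head=2 tail=0 count=2
After op 7 (read()): arr=[11 5 13 12] head=3 tail=0 count=1
After op 8 (read()): arr=[11 5 13 12] head=0 tail=0 count=0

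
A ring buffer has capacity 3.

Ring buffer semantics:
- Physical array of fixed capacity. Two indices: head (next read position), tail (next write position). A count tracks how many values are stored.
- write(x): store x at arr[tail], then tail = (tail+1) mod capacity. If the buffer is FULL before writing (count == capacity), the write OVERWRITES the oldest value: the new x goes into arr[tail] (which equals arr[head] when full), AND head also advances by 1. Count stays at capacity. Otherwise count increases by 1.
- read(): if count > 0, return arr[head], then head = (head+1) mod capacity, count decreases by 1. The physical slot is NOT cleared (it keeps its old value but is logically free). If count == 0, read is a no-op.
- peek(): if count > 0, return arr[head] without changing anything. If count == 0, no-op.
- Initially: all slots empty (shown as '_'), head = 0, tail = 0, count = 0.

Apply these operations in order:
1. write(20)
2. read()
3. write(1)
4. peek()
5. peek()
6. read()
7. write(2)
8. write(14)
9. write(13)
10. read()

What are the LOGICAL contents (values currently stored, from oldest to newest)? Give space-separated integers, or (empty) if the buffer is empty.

Answer: 14 13

Derivation:
After op 1 (write(20)): arr=[20 _ _] head=0 tail=1 count=1
After op 2 (read()): arr=[20 _ _] head=1 tail=1 count=0
After op 3 (write(1)): arr=[20 1 _] head=1 tail=2 count=1
After op 4 (peek()): arr=[20 1 _] head=1 tail=2 count=1
After op 5 (peek()): arr=[20 1 _] head=1 tail=2 count=1
After op 6 (read()): arr=[20 1 _] head=2 tail=2 count=0
After op 7 (write(2)): arr=[20 1 2] head=2 tail=0 count=1
After op 8 (write(14)): arr=[14 1 2] head=2 tail=1 count=2
After op 9 (write(13)): arr=[14 13 2] head=2 tail=2 count=3
After op 10 (read()): arr=[14 13 2] head=0 tail=2 count=2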